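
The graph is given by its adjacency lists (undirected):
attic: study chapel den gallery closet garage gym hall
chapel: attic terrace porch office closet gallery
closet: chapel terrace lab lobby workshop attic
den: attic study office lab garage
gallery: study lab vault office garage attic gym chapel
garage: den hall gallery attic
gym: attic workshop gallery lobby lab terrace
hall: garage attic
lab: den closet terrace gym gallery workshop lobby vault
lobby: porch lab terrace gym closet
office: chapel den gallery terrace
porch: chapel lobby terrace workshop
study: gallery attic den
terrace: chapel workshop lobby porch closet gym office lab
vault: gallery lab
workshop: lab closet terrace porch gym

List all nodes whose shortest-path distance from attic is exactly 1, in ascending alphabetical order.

Level 0: attic
Level 1: chapel, closet, den, gallery, garage, gym, hall, study
Level 2: lab, lobby, office, porch, terrace, vault, workshop

chapel, closet, den, gallery, garage, gym, hall, study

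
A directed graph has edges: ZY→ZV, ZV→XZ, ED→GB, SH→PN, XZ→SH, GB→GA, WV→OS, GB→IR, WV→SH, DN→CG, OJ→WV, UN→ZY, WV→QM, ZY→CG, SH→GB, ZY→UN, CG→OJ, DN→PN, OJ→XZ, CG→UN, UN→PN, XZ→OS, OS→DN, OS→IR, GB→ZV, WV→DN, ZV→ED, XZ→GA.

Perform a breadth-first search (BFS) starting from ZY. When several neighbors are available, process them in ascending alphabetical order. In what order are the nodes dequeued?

ZY -> CG -> UN -> ZV -> OJ -> PN -> ED -> XZ -> WV -> GB -> GA -> OS -> SH -> DN -> QM -> IR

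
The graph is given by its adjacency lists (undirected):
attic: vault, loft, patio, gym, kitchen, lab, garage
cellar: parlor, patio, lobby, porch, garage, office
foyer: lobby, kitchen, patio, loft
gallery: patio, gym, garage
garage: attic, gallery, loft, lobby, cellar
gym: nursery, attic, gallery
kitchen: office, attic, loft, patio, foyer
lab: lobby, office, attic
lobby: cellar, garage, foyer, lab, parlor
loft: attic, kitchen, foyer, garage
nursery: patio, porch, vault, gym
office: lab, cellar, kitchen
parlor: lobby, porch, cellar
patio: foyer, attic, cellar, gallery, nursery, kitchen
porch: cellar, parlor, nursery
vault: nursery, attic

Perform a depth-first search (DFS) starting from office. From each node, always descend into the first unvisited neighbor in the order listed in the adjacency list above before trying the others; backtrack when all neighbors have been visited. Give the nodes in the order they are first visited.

Visit office
office → lab
lab → lobby
lobby → cellar
cellar → parlor
parlor → porch
porch → nursery
nursery → patio
patio → foyer
foyer → kitchen
kitchen → attic
attic → vault
attic → loft
loft → garage
garage → gallery
gallery → gym

office -> lab -> lobby -> cellar -> parlor -> porch -> nursery -> patio -> foyer -> kitchen -> attic -> vault -> loft -> garage -> gallery -> gym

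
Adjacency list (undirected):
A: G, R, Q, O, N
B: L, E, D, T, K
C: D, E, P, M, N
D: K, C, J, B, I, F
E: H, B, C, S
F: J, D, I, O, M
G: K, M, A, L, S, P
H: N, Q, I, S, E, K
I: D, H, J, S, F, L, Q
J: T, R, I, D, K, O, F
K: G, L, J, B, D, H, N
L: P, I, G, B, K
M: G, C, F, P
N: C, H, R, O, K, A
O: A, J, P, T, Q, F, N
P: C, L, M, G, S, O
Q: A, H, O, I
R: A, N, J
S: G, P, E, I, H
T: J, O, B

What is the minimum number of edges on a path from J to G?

Level 0: J
Level 1: D, F, I, K, O, R, T
Level 2: A, B, C, G, H, L, M, N, P, Q, S
Level 3: E
G first appears at level 2.

2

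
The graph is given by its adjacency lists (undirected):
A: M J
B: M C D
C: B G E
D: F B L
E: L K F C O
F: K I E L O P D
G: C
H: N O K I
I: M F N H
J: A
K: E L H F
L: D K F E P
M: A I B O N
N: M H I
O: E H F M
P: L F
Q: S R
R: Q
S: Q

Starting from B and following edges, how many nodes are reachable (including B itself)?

16

BFS from B visits: B, M, D, C, O, N, I, A, L, F, G, E, H, J, P, K
Reachable nodes: 16 of 19 total.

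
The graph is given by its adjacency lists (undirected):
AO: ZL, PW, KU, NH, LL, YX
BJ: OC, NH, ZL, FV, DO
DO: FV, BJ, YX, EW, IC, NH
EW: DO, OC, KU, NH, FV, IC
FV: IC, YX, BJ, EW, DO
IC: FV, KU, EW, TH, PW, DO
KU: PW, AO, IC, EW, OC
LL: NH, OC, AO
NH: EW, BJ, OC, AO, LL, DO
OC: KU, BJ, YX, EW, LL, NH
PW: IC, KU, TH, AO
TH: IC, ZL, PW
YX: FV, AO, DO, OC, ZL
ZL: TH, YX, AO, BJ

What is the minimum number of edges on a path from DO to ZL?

2

Level 0: DO
Level 1: BJ, EW, FV, IC, NH, YX
Level 2: AO, KU, LL, OC, PW, TH, ZL
ZL first appears at level 2.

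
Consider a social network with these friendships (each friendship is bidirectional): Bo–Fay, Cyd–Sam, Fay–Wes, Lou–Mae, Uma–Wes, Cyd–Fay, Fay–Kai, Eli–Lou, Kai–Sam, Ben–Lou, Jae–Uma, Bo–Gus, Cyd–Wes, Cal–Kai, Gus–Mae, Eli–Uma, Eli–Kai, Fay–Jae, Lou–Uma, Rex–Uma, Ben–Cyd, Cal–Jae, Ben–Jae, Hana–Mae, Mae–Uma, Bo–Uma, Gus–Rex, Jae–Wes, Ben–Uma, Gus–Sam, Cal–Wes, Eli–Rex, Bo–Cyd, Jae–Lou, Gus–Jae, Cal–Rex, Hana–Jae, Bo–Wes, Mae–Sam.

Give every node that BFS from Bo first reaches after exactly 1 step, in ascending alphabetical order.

Level 0: Bo
Level 1: Cyd, Fay, Gus, Uma, Wes
Level 2: Ben, Cal, Eli, Jae, Kai, Lou, Mae, Rex, Sam
Level 3: Hana

Cyd, Fay, Gus, Uma, Wes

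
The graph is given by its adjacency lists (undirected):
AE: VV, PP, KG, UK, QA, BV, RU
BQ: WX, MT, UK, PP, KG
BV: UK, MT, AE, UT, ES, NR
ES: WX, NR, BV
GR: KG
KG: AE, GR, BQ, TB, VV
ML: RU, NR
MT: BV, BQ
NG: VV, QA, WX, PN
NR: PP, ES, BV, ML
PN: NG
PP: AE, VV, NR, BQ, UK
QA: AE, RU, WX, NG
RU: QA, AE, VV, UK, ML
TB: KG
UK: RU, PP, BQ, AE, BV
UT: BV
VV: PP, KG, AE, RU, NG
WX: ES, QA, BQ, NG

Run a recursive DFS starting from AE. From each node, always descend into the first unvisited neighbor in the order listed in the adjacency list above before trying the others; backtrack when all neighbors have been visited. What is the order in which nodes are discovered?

AE VV PP NR ES WX QA RU UK BQ MT BV UT KG GR TB ML NG PN

Visit AE
AE → VV
VV → PP
PP → NR
NR → ES
ES → WX
WX → QA
QA → RU
RU → UK
UK → BQ
BQ → MT
MT → BV
BV → UT
BQ → KG
KG → GR
KG → TB
RU → ML
QA → NG
NG → PN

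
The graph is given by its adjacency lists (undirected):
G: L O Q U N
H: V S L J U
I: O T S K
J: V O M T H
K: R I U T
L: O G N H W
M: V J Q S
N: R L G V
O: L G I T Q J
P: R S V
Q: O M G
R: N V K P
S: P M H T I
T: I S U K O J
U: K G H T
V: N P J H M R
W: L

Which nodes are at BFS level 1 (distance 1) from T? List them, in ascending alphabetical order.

Level 0: T
Level 1: I, J, K, O, S, U
Level 2: G, H, L, M, P, Q, R, V
Level 3: N, W

I, J, K, O, S, U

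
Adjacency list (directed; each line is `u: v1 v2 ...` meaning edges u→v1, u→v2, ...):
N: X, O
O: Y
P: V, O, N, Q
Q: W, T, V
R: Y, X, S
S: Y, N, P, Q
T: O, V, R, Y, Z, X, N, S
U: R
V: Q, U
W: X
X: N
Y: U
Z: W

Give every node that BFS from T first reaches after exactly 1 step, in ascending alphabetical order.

Level 0: T
Level 1: N, O, R, S, V, X, Y, Z
Level 2: P, Q, U, W

N, O, R, S, V, X, Y, Z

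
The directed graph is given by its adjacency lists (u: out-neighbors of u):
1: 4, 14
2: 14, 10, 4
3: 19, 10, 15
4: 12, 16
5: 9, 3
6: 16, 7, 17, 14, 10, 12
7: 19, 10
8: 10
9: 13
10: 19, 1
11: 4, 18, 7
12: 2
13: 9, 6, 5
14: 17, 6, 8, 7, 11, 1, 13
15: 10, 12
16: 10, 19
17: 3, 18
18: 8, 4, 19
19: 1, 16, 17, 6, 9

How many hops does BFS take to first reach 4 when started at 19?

2

Level 0: 19
Level 1: 1, 6, 9, 16, 17
Level 2: 3, 4, 7, 10, 12, 13, 14, 18
Level 3: 2, 5, 8, 11, 15
4 first appears at level 2.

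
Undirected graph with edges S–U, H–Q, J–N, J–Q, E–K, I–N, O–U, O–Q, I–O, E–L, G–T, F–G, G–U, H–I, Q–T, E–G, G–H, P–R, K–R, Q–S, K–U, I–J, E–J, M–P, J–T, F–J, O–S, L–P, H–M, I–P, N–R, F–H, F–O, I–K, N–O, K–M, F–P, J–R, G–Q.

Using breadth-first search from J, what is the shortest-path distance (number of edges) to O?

Level 0: J
Level 1: E, F, I, N, Q, R, T
Level 2: G, H, K, L, O, P, S
Level 3: M, U
O first appears at level 2.

2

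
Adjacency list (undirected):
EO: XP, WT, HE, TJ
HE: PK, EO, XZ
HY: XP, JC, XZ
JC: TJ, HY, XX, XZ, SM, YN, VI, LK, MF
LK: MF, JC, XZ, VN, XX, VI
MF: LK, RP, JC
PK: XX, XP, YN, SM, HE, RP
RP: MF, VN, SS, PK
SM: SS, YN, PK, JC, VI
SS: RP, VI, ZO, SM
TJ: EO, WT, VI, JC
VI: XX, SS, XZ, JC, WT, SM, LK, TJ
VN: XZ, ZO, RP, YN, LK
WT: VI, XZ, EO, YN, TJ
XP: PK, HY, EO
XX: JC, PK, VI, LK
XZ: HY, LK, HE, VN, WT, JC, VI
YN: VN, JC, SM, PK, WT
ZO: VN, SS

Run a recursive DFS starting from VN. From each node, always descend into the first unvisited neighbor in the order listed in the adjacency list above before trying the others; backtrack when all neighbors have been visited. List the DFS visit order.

VN → XZ → HY → XP → PK → XX → JC → TJ → EO → WT → VI → SS → RP → MF → LK → ZO → SM → YN → HE

Visit VN
VN → XZ
XZ → HY
HY → XP
XP → PK
PK → XX
XX → JC
JC → TJ
TJ → EO
EO → WT
WT → VI
VI → SS
SS → RP
RP → MF
MF → LK
SS → ZO
SS → SM
SM → YN
EO → HE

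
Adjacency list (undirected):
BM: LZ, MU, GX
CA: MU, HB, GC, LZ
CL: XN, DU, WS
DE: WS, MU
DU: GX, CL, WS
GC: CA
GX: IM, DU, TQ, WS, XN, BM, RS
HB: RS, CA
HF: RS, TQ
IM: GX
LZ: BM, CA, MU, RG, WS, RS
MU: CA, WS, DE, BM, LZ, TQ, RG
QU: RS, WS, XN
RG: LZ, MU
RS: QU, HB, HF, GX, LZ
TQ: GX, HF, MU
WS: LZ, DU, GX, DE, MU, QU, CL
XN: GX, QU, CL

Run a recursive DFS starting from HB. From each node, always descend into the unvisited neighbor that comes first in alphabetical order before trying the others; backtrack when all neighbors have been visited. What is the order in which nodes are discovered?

HB -> CA -> GC -> LZ -> BM -> GX -> DU -> CL -> WS -> DE -> MU -> RG -> TQ -> HF -> RS -> QU -> XN -> IM

Visit HB
HB → CA
CA → GC
CA → LZ
LZ → BM
BM → GX
GX → DU
DU → CL
CL → WS
WS → DE
DE → MU
MU → RG
MU → TQ
TQ → HF
HF → RS
RS → QU
QU → XN
GX → IM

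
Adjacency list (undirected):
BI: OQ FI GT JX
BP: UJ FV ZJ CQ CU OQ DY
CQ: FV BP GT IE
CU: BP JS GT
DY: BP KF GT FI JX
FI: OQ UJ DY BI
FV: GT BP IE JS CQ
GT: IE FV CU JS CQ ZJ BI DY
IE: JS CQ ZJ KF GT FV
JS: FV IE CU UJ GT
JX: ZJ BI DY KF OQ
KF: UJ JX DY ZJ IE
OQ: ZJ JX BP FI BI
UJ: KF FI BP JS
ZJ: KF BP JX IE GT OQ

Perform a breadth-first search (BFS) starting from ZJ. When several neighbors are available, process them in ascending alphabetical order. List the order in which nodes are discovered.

ZJ -> BP -> GT -> IE -> JX -> KF -> OQ -> CQ -> CU -> DY -> FV -> UJ -> BI -> JS -> FI

Visit ZJ; enqueue BP, GT, IE, JX, KF, OQ → queue [BP, GT, IE, JX, KF, OQ]
Visit BP; enqueue CQ, CU, DY, FV, UJ → queue [GT, IE, JX, KF, OQ, CQ, CU, DY, FV, UJ]
Visit GT; enqueue BI, JS → queue [IE, JX, KF, OQ, CQ, CU, DY, FV, UJ, BI, JS]
Visit IE → queue [JX, KF, OQ, CQ, CU, DY, FV, UJ, BI, JS]
Visit JX → queue [KF, OQ, CQ, CU, DY, FV, UJ, BI, JS]
Visit KF → queue [OQ, CQ, CU, DY, FV, UJ, BI, JS]
Visit OQ; enqueue FI → queue [CQ, CU, DY, FV, UJ, BI, JS, FI]
Visit CQ → queue [CU, DY, FV, UJ, BI, JS, FI]
Visit CU → queue [DY, FV, UJ, BI, JS, FI]
Visit DY → queue [FV, UJ, BI, JS, FI]
Visit FV → queue [UJ, BI, JS, FI]
Visit UJ → queue [BI, JS, FI]
Visit BI → queue [JS, FI]
Visit JS → queue [FI]
Visit FI → queue []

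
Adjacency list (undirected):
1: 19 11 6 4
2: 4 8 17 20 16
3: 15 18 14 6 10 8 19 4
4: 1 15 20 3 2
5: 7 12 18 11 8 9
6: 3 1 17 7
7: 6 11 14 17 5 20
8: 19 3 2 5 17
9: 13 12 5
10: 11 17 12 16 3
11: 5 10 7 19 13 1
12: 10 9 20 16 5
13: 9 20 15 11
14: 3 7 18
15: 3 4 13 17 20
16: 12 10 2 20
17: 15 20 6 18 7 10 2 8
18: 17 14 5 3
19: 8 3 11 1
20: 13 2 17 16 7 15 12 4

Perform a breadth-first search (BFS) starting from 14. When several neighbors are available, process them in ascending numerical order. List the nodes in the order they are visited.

14 -> 3 -> 7 -> 18 -> 4 -> 6 -> 8 -> 10 -> 15 -> 19 -> 5 -> 11 -> 17 -> 20 -> 1 -> 2 -> 12 -> 16 -> 13 -> 9

Visit 14; enqueue 3, 7, 18 → queue [3, 7, 18]
Visit 3; enqueue 4, 6, 8, 10, 15, 19 → queue [7, 18, 4, 6, 8, 10, 15, 19]
Visit 7; enqueue 5, 11, 17, 20 → queue [18, 4, 6, 8, 10, 15, 19, 5, 11, 17, 20]
Visit 18 → queue [4, 6, 8, 10, 15, 19, 5, 11, 17, 20]
Visit 4; enqueue 1, 2 → queue [6, 8, 10, 15, 19, 5, 11, 17, 20, 1, 2]
Visit 6 → queue [8, 10, 15, 19, 5, 11, 17, 20, 1, 2]
Visit 8 → queue [10, 15, 19, 5, 11, 17, 20, 1, 2]
Visit 10; enqueue 12, 16 → queue [15, 19, 5, 11, 17, 20, 1, 2, 12, 16]
Visit 15; enqueue 13 → queue [19, 5, 11, 17, 20, 1, 2, 12, 16, 13]
Visit 19 → queue [5, 11, 17, 20, 1, 2, 12, 16, 13]
Visit 5; enqueue 9 → queue [11, 17, 20, 1, 2, 12, 16, 13, 9]
Visit 11 → queue [17, 20, 1, 2, 12, 16, 13, 9]
Visit 17 → queue [20, 1, 2, 12, 16, 13, 9]
Visit 20 → queue [1, 2, 12, 16, 13, 9]
Visit 1 → queue [2, 12, 16, 13, 9]
Visit 2 → queue [12, 16, 13, 9]
Visit 12 → queue [16, 13, 9]
Visit 16 → queue [13, 9]
Visit 13 → queue [9]
Visit 9 → queue []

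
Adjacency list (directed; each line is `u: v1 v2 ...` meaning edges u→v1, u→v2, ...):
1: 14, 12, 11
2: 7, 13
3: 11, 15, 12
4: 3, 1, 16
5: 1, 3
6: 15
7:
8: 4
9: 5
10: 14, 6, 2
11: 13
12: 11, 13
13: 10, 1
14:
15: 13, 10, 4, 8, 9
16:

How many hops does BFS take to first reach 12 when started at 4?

2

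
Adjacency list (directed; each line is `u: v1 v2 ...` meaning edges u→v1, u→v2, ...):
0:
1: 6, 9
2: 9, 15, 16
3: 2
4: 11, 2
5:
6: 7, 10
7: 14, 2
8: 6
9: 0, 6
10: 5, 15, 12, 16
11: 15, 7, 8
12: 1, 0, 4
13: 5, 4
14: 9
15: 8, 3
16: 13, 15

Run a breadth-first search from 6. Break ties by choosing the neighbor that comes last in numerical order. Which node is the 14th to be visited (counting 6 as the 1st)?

Visit 6; enqueue 10, 7 → queue [10, 7]
Visit 10; enqueue 16, 15, 12, 5 → queue [7, 16, 15, 12, 5]
Visit 7; enqueue 14, 2 → queue [16, 15, 12, 5, 14, 2]
Visit 16; enqueue 13 → queue [15, 12, 5, 14, 2, 13]
Visit 15; enqueue 8, 3 → queue [12, 5, 14, 2, 13, 8, 3]
Visit 12; enqueue 4, 1, 0 → queue [5, 14, 2, 13, 8, 3, 4, 1, 0]
Visit 5 → queue [14, 2, 13, 8, 3, 4, 1, 0]
Visit 14; enqueue 9 → queue [2, 13, 8, 3, 4, 1, 0, 9]
Visit 2 → queue [13, 8, 3, 4, 1, 0, 9]
Visit 13 → queue [8, 3, 4, 1, 0, 9]
Visit 8 → queue [3, 4, 1, 0, 9]
Visit 3 → queue [4, 1, 0, 9]
Visit 4; enqueue 11 → queue [1, 0, 9, 11]
Visit 1 → queue [0, 9, 11]
Visit 0 → queue [9, 11]
Visit 9 → queue [11]
Visit 11 → queue []

Visit order: 6, 10, 7, 16, 15, 12, 5, 14, 2, 13, 8, 3, 4, 1, 0, 9, 11

1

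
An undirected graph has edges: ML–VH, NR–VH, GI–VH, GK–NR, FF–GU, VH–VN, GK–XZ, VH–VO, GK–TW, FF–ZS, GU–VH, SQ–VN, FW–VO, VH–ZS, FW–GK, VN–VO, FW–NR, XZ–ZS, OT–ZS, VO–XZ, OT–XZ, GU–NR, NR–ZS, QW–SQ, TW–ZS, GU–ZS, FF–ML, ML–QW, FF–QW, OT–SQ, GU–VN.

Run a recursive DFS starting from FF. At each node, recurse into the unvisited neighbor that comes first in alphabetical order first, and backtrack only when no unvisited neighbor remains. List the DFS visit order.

FF -> GU -> NR -> FW -> GK -> TW -> ZS -> OT -> SQ -> QW -> ML -> VH -> GI -> VN -> VO -> XZ

Visit FF
FF → GU
GU → NR
NR → FW
FW → GK
GK → TW
TW → ZS
ZS → OT
OT → SQ
SQ → QW
QW → ML
ML → VH
VH → GI
VH → VN
VN → VO
VO → XZ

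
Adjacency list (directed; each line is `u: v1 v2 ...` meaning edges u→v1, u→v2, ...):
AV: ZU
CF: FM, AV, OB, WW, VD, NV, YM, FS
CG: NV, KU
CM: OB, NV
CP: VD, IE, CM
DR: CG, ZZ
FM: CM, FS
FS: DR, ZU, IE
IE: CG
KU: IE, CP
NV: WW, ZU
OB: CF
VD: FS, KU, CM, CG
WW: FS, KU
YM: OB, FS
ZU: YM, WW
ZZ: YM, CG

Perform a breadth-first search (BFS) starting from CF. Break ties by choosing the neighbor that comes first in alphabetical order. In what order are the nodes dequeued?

CF AV FM FS NV OB VD WW YM ZU CM DR IE CG KU ZZ CP

Visit CF; enqueue AV, FM, FS, NV, OB, VD, WW, YM → queue [AV, FM, FS, NV, OB, VD, WW, YM]
Visit AV; enqueue ZU → queue [FM, FS, NV, OB, VD, WW, YM, ZU]
Visit FM; enqueue CM → queue [FS, NV, OB, VD, WW, YM, ZU, CM]
Visit FS; enqueue DR, IE → queue [NV, OB, VD, WW, YM, ZU, CM, DR, IE]
Visit NV → queue [OB, VD, WW, YM, ZU, CM, DR, IE]
Visit OB → queue [VD, WW, YM, ZU, CM, DR, IE]
Visit VD; enqueue CG, KU → queue [WW, YM, ZU, CM, DR, IE, CG, KU]
Visit WW → queue [YM, ZU, CM, DR, IE, CG, KU]
Visit YM → queue [ZU, CM, DR, IE, CG, KU]
Visit ZU → queue [CM, DR, IE, CG, KU]
Visit CM → queue [DR, IE, CG, KU]
Visit DR; enqueue ZZ → queue [IE, CG, KU, ZZ]
Visit IE → queue [CG, KU, ZZ]
Visit CG → queue [KU, ZZ]
Visit KU; enqueue CP → queue [ZZ, CP]
Visit ZZ → queue [CP]
Visit CP → queue []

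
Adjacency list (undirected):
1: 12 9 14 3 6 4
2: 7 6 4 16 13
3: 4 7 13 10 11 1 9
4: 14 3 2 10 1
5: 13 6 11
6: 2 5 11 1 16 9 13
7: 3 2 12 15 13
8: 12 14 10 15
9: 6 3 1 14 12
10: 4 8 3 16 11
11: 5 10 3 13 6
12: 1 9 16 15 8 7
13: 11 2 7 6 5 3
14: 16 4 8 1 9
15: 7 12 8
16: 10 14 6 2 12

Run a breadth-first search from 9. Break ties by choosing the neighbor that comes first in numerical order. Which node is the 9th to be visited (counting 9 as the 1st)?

10

Visit 9; enqueue 1, 3, 6, 12, 14 → queue [1, 3, 6, 12, 14]
Visit 1; enqueue 4 → queue [3, 6, 12, 14, 4]
Visit 3; enqueue 7, 10, 11, 13 → queue [6, 12, 14, 4, 7, 10, 11, 13]
Visit 6; enqueue 2, 5, 16 → queue [12, 14, 4, 7, 10, 11, 13, 2, 5, 16]
Visit 12; enqueue 8, 15 → queue [14, 4, 7, 10, 11, 13, 2, 5, 16, 8, 15]
Visit 14 → queue [4, 7, 10, 11, 13, 2, 5, 16, 8, 15]
Visit 4 → queue [7, 10, 11, 13, 2, 5, 16, 8, 15]
Visit 7 → queue [10, 11, 13, 2, 5, 16, 8, 15]
Visit 10 → queue [11, 13, 2, 5, 16, 8, 15]
Visit 11 → queue [13, 2, 5, 16, 8, 15]
Visit 13 → queue [2, 5, 16, 8, 15]
Visit 2 → queue [5, 16, 8, 15]
Visit 5 → queue [16, 8, 15]
Visit 16 → queue [8, 15]
Visit 8 → queue [15]
Visit 15 → queue []

Visit order: 9, 1, 3, 6, 12, 14, 4, 7, 10, 11, 13, 2, 5, 16, 8, 15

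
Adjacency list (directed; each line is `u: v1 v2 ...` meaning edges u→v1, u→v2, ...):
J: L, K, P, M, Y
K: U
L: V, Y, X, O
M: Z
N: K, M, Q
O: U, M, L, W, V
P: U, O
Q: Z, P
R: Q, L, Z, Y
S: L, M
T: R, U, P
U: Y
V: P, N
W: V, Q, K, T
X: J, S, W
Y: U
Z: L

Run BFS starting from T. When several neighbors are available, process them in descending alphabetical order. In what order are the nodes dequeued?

Visit T; enqueue U, R, P → queue [U, R, P]
Visit U; enqueue Y → queue [R, P, Y]
Visit R; enqueue Z, Q, L → queue [P, Y, Z, Q, L]
Visit P; enqueue O → queue [Y, Z, Q, L, O]
Visit Y → queue [Z, Q, L, O]
Visit Z → queue [Q, L, O]
Visit Q → queue [L, O]
Visit L; enqueue X, V → queue [O, X, V]
Visit O; enqueue W, M → queue [X, V, W, M]
Visit X; enqueue S, J → queue [V, W, M, S, J]
Visit V; enqueue N → queue [W, M, S, J, N]
Visit W; enqueue K → queue [M, S, J, N, K]
Visit M → queue [S, J, N, K]
Visit S → queue [J, N, K]
Visit J → queue [N, K]
Visit N → queue [K]
Visit K → queue []

T → U → R → P → Y → Z → Q → L → O → X → V → W → M → S → J → N → K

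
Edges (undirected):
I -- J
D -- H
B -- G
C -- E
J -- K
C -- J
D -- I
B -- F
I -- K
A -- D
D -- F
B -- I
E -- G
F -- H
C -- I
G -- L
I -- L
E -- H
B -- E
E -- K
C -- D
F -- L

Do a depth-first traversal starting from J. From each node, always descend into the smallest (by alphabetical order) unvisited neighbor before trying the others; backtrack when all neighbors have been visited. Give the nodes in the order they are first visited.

J, C, D, A, F, B, E, G, L, I, K, H

Visit J
J → C
C → D
D → A
D → F
F → B
B → E
E → G
G → L
L → I
I → K
E → H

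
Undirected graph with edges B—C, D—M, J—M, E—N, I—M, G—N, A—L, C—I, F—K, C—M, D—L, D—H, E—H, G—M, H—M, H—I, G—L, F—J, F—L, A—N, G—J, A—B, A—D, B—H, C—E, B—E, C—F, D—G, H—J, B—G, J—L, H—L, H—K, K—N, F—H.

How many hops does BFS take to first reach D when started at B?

2

Level 0: B
Level 1: A, C, E, G, H
Level 2: D, F, I, J, K, L, M, N
D first appears at level 2.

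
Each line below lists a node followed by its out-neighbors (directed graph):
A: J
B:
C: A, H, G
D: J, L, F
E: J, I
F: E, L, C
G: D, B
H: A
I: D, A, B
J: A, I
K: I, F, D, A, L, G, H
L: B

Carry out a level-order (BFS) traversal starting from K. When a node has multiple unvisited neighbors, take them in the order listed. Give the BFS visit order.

Visit K; enqueue I, F, D, A, L, G, H → queue [I, F, D, A, L, G, H]
Visit I; enqueue B → queue [F, D, A, L, G, H, B]
Visit F; enqueue E, C → queue [D, A, L, G, H, B, E, C]
Visit D; enqueue J → queue [A, L, G, H, B, E, C, J]
Visit A → queue [L, G, H, B, E, C, J]
Visit L → queue [G, H, B, E, C, J]
Visit G → queue [H, B, E, C, J]
Visit H → queue [B, E, C, J]
Visit B → queue [E, C, J]
Visit E → queue [C, J]
Visit C → queue [J]
Visit J → queue []

K -> I -> F -> D -> A -> L -> G -> H -> B -> E -> C -> J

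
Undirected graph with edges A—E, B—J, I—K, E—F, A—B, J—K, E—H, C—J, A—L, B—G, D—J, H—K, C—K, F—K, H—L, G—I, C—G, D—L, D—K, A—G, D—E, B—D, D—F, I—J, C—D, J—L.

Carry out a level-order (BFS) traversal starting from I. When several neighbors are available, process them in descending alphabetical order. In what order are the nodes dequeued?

I, K, J, G, H, F, D, C, L, B, A, E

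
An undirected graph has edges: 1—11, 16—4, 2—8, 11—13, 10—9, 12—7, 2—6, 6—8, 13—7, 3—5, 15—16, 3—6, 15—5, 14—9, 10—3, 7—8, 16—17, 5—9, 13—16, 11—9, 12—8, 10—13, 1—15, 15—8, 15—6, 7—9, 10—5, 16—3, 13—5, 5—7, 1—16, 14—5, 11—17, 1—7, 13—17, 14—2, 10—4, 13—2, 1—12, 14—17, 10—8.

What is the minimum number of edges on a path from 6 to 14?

Level 0: 6
Level 1: 2, 3, 8, 15
Level 2: 1, 5, 7, 10, 12, 13, 14, 16
Level 3: 4, 9, 11, 17
14 first appears at level 2.

2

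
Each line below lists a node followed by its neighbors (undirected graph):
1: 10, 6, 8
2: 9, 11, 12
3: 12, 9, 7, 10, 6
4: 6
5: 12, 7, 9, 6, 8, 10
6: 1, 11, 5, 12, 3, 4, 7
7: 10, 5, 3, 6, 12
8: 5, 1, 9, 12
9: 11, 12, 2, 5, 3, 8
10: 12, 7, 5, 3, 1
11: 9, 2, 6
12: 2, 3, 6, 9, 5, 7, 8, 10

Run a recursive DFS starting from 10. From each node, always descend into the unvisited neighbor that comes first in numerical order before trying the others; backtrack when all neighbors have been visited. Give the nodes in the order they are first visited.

10, 1, 6, 3, 7, 5, 8, 9, 2, 11, 12, 4

Visit 10
10 → 1
1 → 6
6 → 3
3 → 7
7 → 5
5 → 8
8 → 9
9 → 2
2 → 11
2 → 12
6 → 4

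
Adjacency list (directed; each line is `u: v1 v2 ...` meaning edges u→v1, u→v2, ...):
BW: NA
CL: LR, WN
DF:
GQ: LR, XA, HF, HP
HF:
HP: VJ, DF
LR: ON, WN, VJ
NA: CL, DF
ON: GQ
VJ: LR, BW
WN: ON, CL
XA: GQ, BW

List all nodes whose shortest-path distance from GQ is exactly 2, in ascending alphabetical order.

BW, DF, ON, VJ, WN

Level 0: GQ
Level 1: HF, HP, LR, XA
Level 2: BW, DF, ON, VJ, WN
Level 3: CL, NA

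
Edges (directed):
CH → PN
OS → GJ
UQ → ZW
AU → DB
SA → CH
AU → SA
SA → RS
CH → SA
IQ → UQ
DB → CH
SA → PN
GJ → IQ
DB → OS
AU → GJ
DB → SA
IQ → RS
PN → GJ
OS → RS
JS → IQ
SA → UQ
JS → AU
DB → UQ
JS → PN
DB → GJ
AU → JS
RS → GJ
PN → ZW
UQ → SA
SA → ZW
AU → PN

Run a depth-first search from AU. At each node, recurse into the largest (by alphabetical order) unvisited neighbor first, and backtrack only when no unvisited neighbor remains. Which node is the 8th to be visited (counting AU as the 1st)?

PN

Visit AU
AU → SA
SA → ZW
SA → UQ
SA → RS
RS → GJ
GJ → IQ
SA → PN
SA → CH
AU → JS
AU → DB
DB → OS

Visit order: AU, SA, ZW, UQ, RS, GJ, IQ, PN, CH, JS, DB, OS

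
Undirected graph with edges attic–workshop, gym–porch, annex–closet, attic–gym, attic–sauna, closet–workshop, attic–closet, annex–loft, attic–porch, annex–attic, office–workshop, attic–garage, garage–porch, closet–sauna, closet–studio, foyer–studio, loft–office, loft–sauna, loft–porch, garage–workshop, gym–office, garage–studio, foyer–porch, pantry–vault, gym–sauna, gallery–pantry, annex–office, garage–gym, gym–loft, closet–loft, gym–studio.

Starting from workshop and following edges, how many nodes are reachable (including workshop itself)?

BFS from workshop visits: workshop, attic, closet, garage, office, annex, gym, porch, sauna, loft, studio, foyer
Reachable nodes: 12 of 15 total.

12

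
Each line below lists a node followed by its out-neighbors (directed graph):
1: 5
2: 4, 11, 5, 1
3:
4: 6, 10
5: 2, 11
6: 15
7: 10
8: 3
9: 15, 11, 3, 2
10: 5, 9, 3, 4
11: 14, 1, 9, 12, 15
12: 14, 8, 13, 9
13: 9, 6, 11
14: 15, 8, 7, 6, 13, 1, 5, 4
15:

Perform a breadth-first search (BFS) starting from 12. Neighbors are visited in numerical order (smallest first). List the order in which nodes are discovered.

Visit 12; enqueue 8, 9, 13, 14 → queue [8, 9, 13, 14]
Visit 8; enqueue 3 → queue [9, 13, 14, 3]
Visit 9; enqueue 2, 11, 15 → queue [13, 14, 3, 2, 11, 15]
Visit 13; enqueue 6 → queue [14, 3, 2, 11, 15, 6]
Visit 14; enqueue 1, 4, 5, 7 → queue [3, 2, 11, 15, 6, 1, 4, 5, 7]
Visit 3 → queue [2, 11, 15, 6, 1, 4, 5, 7]
Visit 2 → queue [11, 15, 6, 1, 4, 5, 7]
Visit 11 → queue [15, 6, 1, 4, 5, 7]
Visit 15 → queue [6, 1, 4, 5, 7]
Visit 6 → queue [1, 4, 5, 7]
Visit 1 → queue [4, 5, 7]
Visit 4; enqueue 10 → queue [5, 7, 10]
Visit 5 → queue [7, 10]
Visit 7 → queue [10]
Visit 10 → queue []

12 8 9 13 14 3 2 11 15 6 1 4 5 7 10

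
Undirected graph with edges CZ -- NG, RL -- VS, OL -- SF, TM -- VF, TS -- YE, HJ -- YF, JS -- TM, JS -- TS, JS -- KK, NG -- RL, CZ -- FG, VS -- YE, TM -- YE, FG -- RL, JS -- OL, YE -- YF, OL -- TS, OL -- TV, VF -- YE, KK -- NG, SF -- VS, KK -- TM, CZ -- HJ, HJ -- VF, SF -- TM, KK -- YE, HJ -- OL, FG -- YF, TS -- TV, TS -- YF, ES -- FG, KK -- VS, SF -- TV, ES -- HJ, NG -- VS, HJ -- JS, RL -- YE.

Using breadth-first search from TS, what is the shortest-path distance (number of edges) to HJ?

2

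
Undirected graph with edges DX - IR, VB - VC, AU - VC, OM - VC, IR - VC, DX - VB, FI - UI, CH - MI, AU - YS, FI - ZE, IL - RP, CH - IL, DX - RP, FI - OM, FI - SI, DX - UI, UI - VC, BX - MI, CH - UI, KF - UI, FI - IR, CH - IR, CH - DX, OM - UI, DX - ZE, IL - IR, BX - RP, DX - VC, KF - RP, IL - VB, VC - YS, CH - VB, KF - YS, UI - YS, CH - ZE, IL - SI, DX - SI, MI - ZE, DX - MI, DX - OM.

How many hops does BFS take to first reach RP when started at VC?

Level 0: VC
Level 1: AU, DX, IR, OM, UI, VB, YS
Level 2: CH, FI, IL, KF, MI, RP, SI, ZE
Level 3: BX
RP first appears at level 2.

2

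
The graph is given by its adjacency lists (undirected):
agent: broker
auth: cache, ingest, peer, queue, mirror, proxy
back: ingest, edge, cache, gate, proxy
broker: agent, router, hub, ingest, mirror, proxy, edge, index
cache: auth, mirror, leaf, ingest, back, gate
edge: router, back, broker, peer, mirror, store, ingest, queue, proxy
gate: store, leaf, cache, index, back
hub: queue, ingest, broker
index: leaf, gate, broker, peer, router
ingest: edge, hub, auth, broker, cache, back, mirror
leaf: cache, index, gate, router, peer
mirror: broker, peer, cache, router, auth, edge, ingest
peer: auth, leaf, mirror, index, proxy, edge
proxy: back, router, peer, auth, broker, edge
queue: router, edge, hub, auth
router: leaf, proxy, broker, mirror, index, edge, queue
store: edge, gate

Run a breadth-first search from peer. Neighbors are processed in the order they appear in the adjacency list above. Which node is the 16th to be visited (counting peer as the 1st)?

Visit peer; enqueue auth, leaf, mirror, index, proxy, edge → queue [auth, leaf, mirror, index, proxy, edge]
Visit auth; enqueue cache, ingest, queue → queue [leaf, mirror, index, proxy, edge, cache, ingest, queue]
Visit leaf; enqueue gate, router → queue [mirror, index, proxy, edge, cache, ingest, queue, gate, router]
Visit mirror; enqueue broker → queue [index, proxy, edge, cache, ingest, queue, gate, router, broker]
Visit index → queue [proxy, edge, cache, ingest, queue, gate, router, broker]
Visit proxy; enqueue back → queue [edge, cache, ingest, queue, gate, router, broker, back]
Visit edge; enqueue store → queue [cache, ingest, queue, gate, router, broker, back, store]
Visit cache → queue [ingest, queue, gate, router, broker, back, store]
Visit ingest; enqueue hub → queue [queue, gate, router, broker, back, store, hub]
Visit queue → queue [gate, router, broker, back, store, hub]
Visit gate → queue [router, broker, back, store, hub]
Visit router → queue [broker, back, store, hub]
Visit broker; enqueue agent → queue [back, store, hub, agent]
Visit back → queue [store, hub, agent]
Visit store → queue [hub, agent]
Visit hub → queue [agent]
Visit agent → queue []

Visit order: peer, auth, leaf, mirror, index, proxy, edge, cache, ingest, queue, gate, router, broker, back, store, hub, agent

hub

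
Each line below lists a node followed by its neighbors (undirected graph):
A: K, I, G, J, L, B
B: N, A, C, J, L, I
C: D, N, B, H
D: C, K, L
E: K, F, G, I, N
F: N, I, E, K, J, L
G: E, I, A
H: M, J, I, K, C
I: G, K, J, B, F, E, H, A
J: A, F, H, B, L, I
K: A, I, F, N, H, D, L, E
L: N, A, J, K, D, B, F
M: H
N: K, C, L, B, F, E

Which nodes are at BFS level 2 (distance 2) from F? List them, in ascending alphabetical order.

Level 0: F
Level 1: E, I, J, K, L, N
Level 2: A, B, C, D, G, H
Level 3: M

A, B, C, D, G, H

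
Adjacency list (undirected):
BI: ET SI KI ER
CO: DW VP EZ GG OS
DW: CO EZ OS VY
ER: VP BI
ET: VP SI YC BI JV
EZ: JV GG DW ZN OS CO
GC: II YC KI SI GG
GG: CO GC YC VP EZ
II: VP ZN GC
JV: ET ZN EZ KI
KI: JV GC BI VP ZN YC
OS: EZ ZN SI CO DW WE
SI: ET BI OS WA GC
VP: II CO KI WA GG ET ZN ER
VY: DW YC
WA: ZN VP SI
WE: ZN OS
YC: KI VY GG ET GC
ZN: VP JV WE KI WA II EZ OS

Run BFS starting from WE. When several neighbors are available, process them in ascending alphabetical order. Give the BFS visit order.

Visit WE; enqueue OS, ZN → queue [OS, ZN]
Visit OS; enqueue CO, DW, EZ, SI → queue [ZN, CO, DW, EZ, SI]
Visit ZN; enqueue II, JV, KI, VP, WA → queue [CO, DW, EZ, SI, II, JV, KI, VP, WA]
Visit CO; enqueue GG → queue [DW, EZ, SI, II, JV, KI, VP, WA, GG]
Visit DW; enqueue VY → queue [EZ, SI, II, JV, KI, VP, WA, GG, VY]
Visit EZ → queue [SI, II, JV, KI, VP, WA, GG, VY]
Visit SI; enqueue BI, ET, GC → queue [II, JV, KI, VP, WA, GG, VY, BI, ET, GC]
Visit II → queue [JV, KI, VP, WA, GG, VY, BI, ET, GC]
Visit JV → queue [KI, VP, WA, GG, VY, BI, ET, GC]
Visit KI; enqueue YC → queue [VP, WA, GG, VY, BI, ET, GC, YC]
Visit VP; enqueue ER → queue [WA, GG, VY, BI, ET, GC, YC, ER]
Visit WA → queue [GG, VY, BI, ET, GC, YC, ER]
Visit GG → queue [VY, BI, ET, GC, YC, ER]
Visit VY → queue [BI, ET, GC, YC, ER]
Visit BI → queue [ET, GC, YC, ER]
Visit ET → queue [GC, YC, ER]
Visit GC → queue [YC, ER]
Visit YC → queue [ER]
Visit ER → queue []

WE, OS, ZN, CO, DW, EZ, SI, II, JV, KI, VP, WA, GG, VY, BI, ET, GC, YC, ER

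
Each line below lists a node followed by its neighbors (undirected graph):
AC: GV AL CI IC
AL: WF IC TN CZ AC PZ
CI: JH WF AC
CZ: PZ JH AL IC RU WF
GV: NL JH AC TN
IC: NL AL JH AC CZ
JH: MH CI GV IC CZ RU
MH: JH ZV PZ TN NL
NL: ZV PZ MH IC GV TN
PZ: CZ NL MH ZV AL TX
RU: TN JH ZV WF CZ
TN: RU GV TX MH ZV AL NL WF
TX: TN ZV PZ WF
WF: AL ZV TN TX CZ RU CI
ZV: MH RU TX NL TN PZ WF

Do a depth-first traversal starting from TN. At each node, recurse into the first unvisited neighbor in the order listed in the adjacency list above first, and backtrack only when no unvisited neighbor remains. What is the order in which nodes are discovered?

Visit TN
TN → RU
RU → JH
JH → MH
MH → ZV
ZV → TX
TX → PZ
PZ → CZ
CZ → AL
AL → WF
WF → CI
CI → AC
AC → GV
GV → NL
NL → IC

TN, RU, JH, MH, ZV, TX, PZ, CZ, AL, WF, CI, AC, GV, NL, IC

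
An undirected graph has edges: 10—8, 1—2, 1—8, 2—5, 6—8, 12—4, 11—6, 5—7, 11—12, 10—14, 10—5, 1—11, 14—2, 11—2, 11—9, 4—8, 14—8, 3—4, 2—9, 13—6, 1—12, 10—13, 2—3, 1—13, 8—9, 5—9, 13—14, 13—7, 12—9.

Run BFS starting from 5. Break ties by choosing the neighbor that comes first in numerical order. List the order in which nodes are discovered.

5 -> 2 -> 7 -> 9 -> 10 -> 1 -> 3 -> 11 -> 14 -> 13 -> 8 -> 12 -> 4 -> 6

Visit 5; enqueue 2, 7, 9, 10 → queue [2, 7, 9, 10]
Visit 2; enqueue 1, 3, 11, 14 → queue [7, 9, 10, 1, 3, 11, 14]
Visit 7; enqueue 13 → queue [9, 10, 1, 3, 11, 14, 13]
Visit 9; enqueue 8, 12 → queue [10, 1, 3, 11, 14, 13, 8, 12]
Visit 10 → queue [1, 3, 11, 14, 13, 8, 12]
Visit 1 → queue [3, 11, 14, 13, 8, 12]
Visit 3; enqueue 4 → queue [11, 14, 13, 8, 12, 4]
Visit 11; enqueue 6 → queue [14, 13, 8, 12, 4, 6]
Visit 14 → queue [13, 8, 12, 4, 6]
Visit 13 → queue [8, 12, 4, 6]
Visit 8 → queue [12, 4, 6]
Visit 12 → queue [4, 6]
Visit 4 → queue [6]
Visit 6 → queue []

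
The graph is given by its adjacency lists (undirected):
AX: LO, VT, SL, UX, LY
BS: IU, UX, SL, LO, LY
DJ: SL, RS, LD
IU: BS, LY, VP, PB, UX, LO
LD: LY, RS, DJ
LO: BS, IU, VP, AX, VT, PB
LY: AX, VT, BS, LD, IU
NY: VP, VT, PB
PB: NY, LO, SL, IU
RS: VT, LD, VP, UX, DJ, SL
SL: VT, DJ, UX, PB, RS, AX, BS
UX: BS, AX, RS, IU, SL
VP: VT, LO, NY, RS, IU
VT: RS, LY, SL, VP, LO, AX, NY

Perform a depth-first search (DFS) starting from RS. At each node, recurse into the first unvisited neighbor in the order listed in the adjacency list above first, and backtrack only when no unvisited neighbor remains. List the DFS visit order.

RS -> VT -> LY -> AX -> LO -> BS -> IU -> VP -> NY -> PB -> SL -> DJ -> LD -> UX

Visit RS
RS → VT
VT → LY
LY → AX
AX → LO
LO → BS
BS → IU
IU → VP
VP → NY
NY → PB
PB → SL
SL → DJ
DJ → LD
SL → UX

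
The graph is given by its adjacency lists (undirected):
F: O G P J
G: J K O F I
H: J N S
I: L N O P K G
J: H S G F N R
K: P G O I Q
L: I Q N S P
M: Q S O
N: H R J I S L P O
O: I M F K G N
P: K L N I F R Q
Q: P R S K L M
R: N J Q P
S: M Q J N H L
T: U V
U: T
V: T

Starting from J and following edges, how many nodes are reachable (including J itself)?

14

BFS from J visits: J, S, R, N, H, G, F, Q, M, L, P, O, I, K
Reachable nodes: 14 of 17 total.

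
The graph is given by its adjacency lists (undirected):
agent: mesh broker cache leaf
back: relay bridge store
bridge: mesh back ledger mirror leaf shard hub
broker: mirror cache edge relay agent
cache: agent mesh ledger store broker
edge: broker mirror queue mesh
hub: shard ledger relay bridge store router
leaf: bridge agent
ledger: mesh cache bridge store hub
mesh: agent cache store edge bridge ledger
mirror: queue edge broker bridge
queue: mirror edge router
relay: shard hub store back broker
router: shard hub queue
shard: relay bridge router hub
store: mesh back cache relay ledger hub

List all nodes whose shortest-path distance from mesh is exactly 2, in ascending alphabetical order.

Level 0: mesh
Level 1: agent, bridge, cache, edge, ledger, store
Level 2: back, broker, hub, leaf, mirror, queue, relay, shard
Level 3: router

back, broker, hub, leaf, mirror, queue, relay, shard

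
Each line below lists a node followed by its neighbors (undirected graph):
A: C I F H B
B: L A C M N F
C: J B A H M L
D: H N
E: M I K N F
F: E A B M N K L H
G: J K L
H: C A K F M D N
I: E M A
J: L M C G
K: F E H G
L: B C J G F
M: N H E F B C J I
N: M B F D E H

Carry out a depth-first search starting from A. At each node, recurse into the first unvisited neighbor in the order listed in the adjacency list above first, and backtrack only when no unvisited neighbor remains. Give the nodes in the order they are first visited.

A → C → J → L → B → M → N → F → E → I → K → H → D → G

Visit A
A → C
C → J
J → L
L → B
B → M
M → N
N → F
F → E
E → I
E → K
K → H
H → D
K → G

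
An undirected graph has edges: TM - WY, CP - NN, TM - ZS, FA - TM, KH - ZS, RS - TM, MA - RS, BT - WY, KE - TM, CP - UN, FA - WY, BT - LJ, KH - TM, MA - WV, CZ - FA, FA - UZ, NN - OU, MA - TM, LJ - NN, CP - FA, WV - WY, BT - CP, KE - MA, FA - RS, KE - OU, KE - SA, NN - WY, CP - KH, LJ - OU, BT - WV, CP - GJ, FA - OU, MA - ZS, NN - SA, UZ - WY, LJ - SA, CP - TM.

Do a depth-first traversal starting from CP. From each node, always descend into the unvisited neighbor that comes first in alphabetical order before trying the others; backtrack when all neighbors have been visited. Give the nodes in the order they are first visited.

Visit CP
CP → BT
BT → LJ
LJ → NN
NN → OU
OU → FA
FA → CZ
FA → RS
RS → MA
MA → KE
KE → SA
KE → TM
TM → KH
KH → ZS
TM → WY
WY → UZ
WY → WV
CP → GJ
CP → UN

CP → BT → LJ → NN → OU → FA → CZ → RS → MA → KE → SA → TM → KH → ZS → WY → UZ → WV → GJ → UN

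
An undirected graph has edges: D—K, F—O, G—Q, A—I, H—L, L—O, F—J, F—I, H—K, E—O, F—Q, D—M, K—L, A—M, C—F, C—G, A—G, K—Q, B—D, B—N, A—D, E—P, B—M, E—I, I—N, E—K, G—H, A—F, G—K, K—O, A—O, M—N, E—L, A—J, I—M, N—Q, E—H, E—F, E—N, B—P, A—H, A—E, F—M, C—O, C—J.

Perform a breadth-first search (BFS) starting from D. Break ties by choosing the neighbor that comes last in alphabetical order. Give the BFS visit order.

D, M, K, B, A, N, I, F, Q, O, L, H, G, E, P, J, C

Visit D; enqueue M, K, B, A → queue [M, K, B, A]
Visit M; enqueue N, I, F → queue [K, B, A, N, I, F]
Visit K; enqueue Q, O, L, H, G, E → queue [B, A, N, I, F, Q, O, L, H, G, E]
Visit B; enqueue P → queue [A, N, I, F, Q, O, L, H, G, E, P]
Visit A; enqueue J → queue [N, I, F, Q, O, L, H, G, E, P, J]
Visit N → queue [I, F, Q, O, L, H, G, E, P, J]
Visit I → queue [F, Q, O, L, H, G, E, P, J]
Visit F; enqueue C → queue [Q, O, L, H, G, E, P, J, C]
Visit Q → queue [O, L, H, G, E, P, J, C]
Visit O → queue [L, H, G, E, P, J, C]
Visit L → queue [H, G, E, P, J, C]
Visit H → queue [G, E, P, J, C]
Visit G → queue [E, P, J, C]
Visit E → queue [P, J, C]
Visit P → queue [J, C]
Visit J → queue [C]
Visit C → queue []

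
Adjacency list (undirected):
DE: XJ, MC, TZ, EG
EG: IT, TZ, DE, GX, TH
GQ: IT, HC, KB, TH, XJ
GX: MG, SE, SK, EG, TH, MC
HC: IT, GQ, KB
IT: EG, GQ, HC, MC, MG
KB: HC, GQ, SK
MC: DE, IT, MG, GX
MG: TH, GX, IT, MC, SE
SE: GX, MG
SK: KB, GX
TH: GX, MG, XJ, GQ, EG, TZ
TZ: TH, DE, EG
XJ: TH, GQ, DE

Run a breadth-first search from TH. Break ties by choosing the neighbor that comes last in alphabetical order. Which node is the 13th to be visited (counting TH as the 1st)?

Visit TH; enqueue XJ, TZ, MG, GX, GQ, EG → queue [XJ, TZ, MG, GX, GQ, EG]
Visit XJ; enqueue DE → queue [TZ, MG, GX, GQ, EG, DE]
Visit TZ → queue [MG, GX, GQ, EG, DE]
Visit MG; enqueue SE, MC, IT → queue [GX, GQ, EG, DE, SE, MC, IT]
Visit GX; enqueue SK → queue [GQ, EG, DE, SE, MC, IT, SK]
Visit GQ; enqueue KB, HC → queue [EG, DE, SE, MC, IT, SK, KB, HC]
Visit EG → queue [DE, SE, MC, IT, SK, KB, HC]
Visit DE → queue [SE, MC, IT, SK, KB, HC]
Visit SE → queue [MC, IT, SK, KB, HC]
Visit MC → queue [IT, SK, KB, HC]
Visit IT → queue [SK, KB, HC]
Visit SK → queue [KB, HC]
Visit KB → queue [HC]
Visit HC → queue []

Visit order: TH, XJ, TZ, MG, GX, GQ, EG, DE, SE, MC, IT, SK, KB, HC

KB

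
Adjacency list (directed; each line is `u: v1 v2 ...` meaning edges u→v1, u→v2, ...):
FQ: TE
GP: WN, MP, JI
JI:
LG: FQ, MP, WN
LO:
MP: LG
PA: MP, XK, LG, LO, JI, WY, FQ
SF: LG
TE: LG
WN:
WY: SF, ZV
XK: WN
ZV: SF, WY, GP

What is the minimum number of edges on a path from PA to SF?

Level 0: PA
Level 1: FQ, JI, LG, LO, MP, WY, XK
Level 2: SF, TE, WN, ZV
Level 3: GP
SF first appears at level 2.

2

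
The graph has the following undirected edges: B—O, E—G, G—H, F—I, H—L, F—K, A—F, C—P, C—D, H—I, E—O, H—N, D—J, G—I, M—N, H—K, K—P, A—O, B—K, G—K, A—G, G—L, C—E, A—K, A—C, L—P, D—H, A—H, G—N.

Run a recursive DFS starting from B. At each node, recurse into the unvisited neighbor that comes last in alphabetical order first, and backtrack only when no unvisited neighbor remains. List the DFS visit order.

Visit B
B → O
O → E
E → G
G → N
N → M
N → H
H → L
L → P
P → K
K → F
F → I
F → A
A → C
C → D
D → J

B, O, E, G, N, M, H, L, P, K, F, I, A, C, D, J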